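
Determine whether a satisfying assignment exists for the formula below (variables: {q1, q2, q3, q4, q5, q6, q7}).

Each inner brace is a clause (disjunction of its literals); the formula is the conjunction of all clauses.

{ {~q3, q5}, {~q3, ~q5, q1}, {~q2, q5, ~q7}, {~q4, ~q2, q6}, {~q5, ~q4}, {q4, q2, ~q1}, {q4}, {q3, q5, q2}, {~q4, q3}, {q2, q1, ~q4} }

No

(q4) alone gives q4 = 1.
(~q5) alone gives q5 = 0.
(~q3) alone gives q3 = 0.
But (q3) is also a unit clause — contradiction.
No assignment satisfies every clause.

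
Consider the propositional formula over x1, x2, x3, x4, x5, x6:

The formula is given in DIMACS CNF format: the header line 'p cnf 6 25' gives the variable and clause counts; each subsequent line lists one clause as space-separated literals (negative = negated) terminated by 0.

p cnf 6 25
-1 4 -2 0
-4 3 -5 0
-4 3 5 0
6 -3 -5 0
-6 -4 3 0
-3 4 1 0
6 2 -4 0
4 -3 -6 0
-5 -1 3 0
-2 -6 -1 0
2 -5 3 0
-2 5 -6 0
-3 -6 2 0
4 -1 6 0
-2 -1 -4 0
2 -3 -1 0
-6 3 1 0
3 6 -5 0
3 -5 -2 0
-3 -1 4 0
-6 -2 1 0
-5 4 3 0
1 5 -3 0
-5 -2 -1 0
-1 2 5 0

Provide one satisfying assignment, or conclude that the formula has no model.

Case x1 = False:
Case x3 = False:
From the singleton clause (¬x6), x6 = False.
From the singleton clause (¬x5), x5 = False.
From the singleton clause (¬x4), x4 = False.
Every clause is now satisfied; x2 is unconstrained.

x1: False, x2: False, x3: False, x4: False, x5: False, x6: False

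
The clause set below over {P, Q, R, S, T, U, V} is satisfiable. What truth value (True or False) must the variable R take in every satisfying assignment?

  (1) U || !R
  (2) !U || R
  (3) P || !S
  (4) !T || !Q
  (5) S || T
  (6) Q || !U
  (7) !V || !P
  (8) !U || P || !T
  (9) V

Suppose R = true.
Unit clause (U) forces U = true.
Unit clause (Q) forces Q = true.
Unit clause (!T) forces T = false.
Unit clause (S) forces S = true.
Unit clause (P) forces P = true.
Unit clause (!V) forces V = false.
Now (V) is unsatisfied and unit — conflict.
So every satisfying assignment has R = False.

False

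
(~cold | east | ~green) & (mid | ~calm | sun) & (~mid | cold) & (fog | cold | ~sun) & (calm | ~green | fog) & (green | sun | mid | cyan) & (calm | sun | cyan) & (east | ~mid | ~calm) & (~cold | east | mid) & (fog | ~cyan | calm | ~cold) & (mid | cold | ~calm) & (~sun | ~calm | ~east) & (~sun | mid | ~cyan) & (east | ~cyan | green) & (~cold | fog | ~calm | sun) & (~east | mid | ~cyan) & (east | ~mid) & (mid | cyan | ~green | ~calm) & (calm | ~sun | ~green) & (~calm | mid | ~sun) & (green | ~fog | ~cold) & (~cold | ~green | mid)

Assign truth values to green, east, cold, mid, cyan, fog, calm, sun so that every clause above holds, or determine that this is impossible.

Try mid = 0.
Try calm = 0.
Try green = 0.
Try sun = 1.
The clause (~cyan) is unit, so cyan = 0.
Try fog = 1.
The clause (~cold) is unit, so cold = 0.
All clauses hold; east can take either value.

green: 0,  east: 0,  cold: 0,  mid: 0,  cyan: 0,  fog: 1,  calm: 0,  sun: 1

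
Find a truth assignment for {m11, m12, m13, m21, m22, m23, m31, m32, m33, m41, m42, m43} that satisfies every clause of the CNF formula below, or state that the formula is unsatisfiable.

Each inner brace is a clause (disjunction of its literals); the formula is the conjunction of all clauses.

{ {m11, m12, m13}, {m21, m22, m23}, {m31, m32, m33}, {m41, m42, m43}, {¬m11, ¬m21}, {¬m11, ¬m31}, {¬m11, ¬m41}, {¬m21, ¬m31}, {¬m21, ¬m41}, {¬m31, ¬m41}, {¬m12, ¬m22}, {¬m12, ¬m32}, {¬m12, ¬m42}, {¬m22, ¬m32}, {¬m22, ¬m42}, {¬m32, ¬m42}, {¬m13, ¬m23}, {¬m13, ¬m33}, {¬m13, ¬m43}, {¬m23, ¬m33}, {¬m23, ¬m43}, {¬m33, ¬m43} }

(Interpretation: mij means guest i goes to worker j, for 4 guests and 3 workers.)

Try m11 = False.
Try m12 = True.
From the singleton clause (¬m22), m22 = False.
From the singleton clause (¬m32), m32 = False.
From the singleton clause (¬m42), m42 = False.
Try m21 = True.
From the singleton clause (¬m31), m31 = False.
From the singleton clause (m33), m33 = True.
From the singleton clause (¬m41), m41 = False.
From the singleton clause (m43), m43 = True.
But (¬m43) is also a unit clause — contradiction.
Backtrack on m21: now try m21 = False.
From the singleton clause (m23), m23 = True.
From the singleton clause (¬m13), m13 = False.
From the singleton clause (¬m33), m33 = False.
From the singleton clause (m31), m31 = True.
From the singleton clause (¬m41), m41 = False.
From the singleton clause (m43), m43 = True.
But (¬m43) is also a unit clause — contradiction.
Neither m21 = True nor m21 = False works.
Backtrack on m12: now try m12 = False.
From the singleton clause (m13), m13 = True.
From the singleton clause (¬m23), m23 = False.
From the singleton clause (¬m33), m33 = False.
From the singleton clause (¬m43), m43 = False.
Try m21 = True.
From the singleton clause (¬m31), m31 = False.
From the singleton clause (m32), m32 = True.
From the singleton clause (¬m41), m41 = False.
From the singleton clause (m42), m42 = True.
But (¬m42) is also a unit clause — contradiction.
Backtrack on m21: now try m21 = False.
From the singleton clause (m22), m22 = True.
From the singleton clause (¬m32), m32 = False.
From the singleton clause (m31), m31 = True.
From the singleton clause (¬m41), m41 = False.
From the singleton clause (m42), m42 = True.
But (¬m42) is also a unit clause — contradiction.
Neither m21 = True nor m21 = False works.
Neither m12 = True nor m12 = False works.
Backtrack on m11: now try m11 = True.
From the singleton clause (¬m21), m21 = False.
From the singleton clause (¬m31), m31 = False.
From the singleton clause (¬m41), m41 = False.
Try m22 = True.
From the singleton clause (¬m12), m12 = False.
From the singleton clause (¬m32), m32 = False.
From the singleton clause (m33), m33 = True.
From the singleton clause (¬m42), m42 = False.
From the singleton clause (m43), m43 = True.
But (¬m43) is also a unit clause — contradiction.
Backtrack on m22: now try m22 = False.
From the singleton clause (m23), m23 = True.
From the singleton clause (¬m13), m13 = False.
From the singleton clause (¬m33), m33 = False.
From the singleton clause (m32), m32 = True.
From the singleton clause (¬m12), m12 = False.
From the singleton clause (¬m42), m42 = False.
From the singleton clause (m43), m43 = True.
But (¬m43) is also a unit clause — contradiction.
Neither m22 = True nor m22 = False works.
Neither m11 = True nor m11 = False works.

UNSATISFIABLE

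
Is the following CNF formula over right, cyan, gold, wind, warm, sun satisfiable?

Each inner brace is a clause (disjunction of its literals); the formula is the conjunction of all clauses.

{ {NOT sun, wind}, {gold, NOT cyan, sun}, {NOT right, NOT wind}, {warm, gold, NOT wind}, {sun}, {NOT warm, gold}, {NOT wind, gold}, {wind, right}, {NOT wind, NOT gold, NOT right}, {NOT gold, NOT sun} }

The clause (sun) is unit, so sun = true.
The clause (wind) is unit, so wind = true.
The clause (NOT right) is unit, so right = false.
The clause (gold) is unit, so gold = true.
That conflicts with the unit clause (NOT gold).
No assignment satisfies every clause.

No, unsatisfiable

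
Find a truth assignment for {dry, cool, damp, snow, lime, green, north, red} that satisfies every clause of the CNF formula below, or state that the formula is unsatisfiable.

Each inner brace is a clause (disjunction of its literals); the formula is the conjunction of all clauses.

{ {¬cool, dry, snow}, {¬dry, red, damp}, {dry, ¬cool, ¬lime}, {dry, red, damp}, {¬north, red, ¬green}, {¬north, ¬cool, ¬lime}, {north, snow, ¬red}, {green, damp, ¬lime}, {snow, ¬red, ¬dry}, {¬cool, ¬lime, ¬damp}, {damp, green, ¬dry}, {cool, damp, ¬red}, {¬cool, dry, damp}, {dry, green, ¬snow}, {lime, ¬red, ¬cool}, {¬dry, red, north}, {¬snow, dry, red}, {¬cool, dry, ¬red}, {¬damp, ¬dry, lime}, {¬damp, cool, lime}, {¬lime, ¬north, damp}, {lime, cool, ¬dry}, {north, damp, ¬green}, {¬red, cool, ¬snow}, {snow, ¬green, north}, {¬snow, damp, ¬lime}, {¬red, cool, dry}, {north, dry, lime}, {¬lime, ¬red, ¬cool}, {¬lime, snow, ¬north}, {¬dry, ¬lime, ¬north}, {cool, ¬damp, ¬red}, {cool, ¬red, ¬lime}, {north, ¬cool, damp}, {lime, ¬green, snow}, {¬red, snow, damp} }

dry=False, cool=False, damp=True, snow=False, lime=True, green=False, north=False, red=False

Try cool = False.
Try damp = True.
The clause (lime) is unit, so lime = True.
The clause (¬red) is unit, so red = False.
Try north = False.
The clause (¬dry) is unit, so dry = False.
The clause (¬snow) is unit, so snow = False.
The clause (¬green) is unit, so green = False.
Every clause now holds.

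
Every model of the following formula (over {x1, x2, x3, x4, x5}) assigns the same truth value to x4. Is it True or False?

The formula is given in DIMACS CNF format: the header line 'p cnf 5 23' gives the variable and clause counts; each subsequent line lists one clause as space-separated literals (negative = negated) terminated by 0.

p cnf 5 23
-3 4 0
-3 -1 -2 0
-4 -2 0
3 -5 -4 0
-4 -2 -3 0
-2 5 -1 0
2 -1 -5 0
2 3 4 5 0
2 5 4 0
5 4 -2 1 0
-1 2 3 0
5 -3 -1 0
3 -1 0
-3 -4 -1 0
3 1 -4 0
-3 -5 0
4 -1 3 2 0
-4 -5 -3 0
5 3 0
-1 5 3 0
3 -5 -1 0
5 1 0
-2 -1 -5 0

False

Suppose x4 = True.
Unit clause (¬x2) forces x2 = False.
Branch on x3: set x3 = True.
Unit clause (¬x1) forces x1 = False.
Unit clause (¬x5) forces x5 = False.
That conflicts with the unit clause (x5).
So x3 must be the other value — set x3 = False.
Unit clause (¬x5) forces x5 = False.
That conflicts with the unit clause (x5).
Either choice for x3 ends in contradiction.
So every satisfying assignment has x4 = False.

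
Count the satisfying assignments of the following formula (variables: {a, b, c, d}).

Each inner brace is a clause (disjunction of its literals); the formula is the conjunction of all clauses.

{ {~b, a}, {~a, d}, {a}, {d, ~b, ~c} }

There are 2^4 = 16 truth assignments over (a, b, c, d).
Check each against the 4 clauses (columns in the order a, b, c, d):
  F F F F  ✗ fails (a)
  F F F T  ✗ fails (a)
  F F T F  ✗ fails (a)
  F F T T  ✗ fails (a)
  F T F F  ✗ fails (~b | a)
  F T F T  ✗ fails (~b | a)
  F T T F  ✗ fails (~b | a)
  F T T T  ✗ fails (~b | a)
  T F F F  ✗ fails (~a | d)
  T F F T  ✓ satisfies all
  T F T F  ✗ fails (~a | d)
  T F T T  ✓ satisfies all
  T T F F  ✗ fails (~a | d)
  T T F T  ✓ satisfies all
  T T T F  ✗ fails (~a | d)
  T T T T  ✓ satisfies all
4 of the 16 rows are models.

4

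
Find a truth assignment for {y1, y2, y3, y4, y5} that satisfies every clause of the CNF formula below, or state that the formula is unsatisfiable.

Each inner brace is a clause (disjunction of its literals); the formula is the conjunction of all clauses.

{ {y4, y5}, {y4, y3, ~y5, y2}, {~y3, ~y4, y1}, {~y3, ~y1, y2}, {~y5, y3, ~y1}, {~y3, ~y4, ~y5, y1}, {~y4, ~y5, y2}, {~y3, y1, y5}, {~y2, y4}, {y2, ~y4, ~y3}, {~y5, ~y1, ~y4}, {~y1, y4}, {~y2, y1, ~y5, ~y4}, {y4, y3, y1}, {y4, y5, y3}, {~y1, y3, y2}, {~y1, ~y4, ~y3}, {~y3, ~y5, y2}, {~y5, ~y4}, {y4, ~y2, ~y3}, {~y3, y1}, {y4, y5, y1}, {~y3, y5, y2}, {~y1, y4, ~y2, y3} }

Try y4 = 1.
(~y5) alone gives y5 = 0.
Try y3 = 0.
Try y1 = 0.
No clause remains; y2 is free.

y1: 0, y2: 1, y3: 0, y4: 1, y5: 0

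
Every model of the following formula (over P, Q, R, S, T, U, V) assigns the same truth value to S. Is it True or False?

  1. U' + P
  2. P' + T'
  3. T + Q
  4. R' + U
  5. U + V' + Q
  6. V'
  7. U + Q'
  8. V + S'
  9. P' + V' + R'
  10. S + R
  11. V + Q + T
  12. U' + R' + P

Suppose S = 1.
Unit clause (V') forces V = 0.
But (V) is also a unit clause — contradiction.
So every satisfying assignment has S = False.

False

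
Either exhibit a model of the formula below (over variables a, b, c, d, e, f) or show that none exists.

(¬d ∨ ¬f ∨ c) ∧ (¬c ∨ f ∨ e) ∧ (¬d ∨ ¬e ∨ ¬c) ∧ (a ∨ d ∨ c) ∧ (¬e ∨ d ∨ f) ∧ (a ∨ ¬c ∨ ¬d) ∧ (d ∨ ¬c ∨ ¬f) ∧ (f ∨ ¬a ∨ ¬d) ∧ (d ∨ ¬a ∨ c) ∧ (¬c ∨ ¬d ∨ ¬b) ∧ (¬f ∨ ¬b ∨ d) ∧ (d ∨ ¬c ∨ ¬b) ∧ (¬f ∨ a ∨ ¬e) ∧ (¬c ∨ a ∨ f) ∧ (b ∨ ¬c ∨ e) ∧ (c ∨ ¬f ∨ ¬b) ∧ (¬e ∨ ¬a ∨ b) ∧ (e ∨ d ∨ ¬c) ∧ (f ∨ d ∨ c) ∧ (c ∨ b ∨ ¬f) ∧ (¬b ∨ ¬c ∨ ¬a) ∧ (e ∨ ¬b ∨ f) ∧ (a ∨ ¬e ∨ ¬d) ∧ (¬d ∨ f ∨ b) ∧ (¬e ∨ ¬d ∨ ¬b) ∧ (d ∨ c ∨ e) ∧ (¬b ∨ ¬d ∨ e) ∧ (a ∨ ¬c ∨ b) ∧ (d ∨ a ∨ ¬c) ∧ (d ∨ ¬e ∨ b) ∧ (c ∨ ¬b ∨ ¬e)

Try d = False.
Try a = True.
(c) alone gives c = True.
(¬f) alone gives f = False.
(e) alone gives e = True.
Now (¬e) is unsatisfied and unit — conflict.
That branch fails; take a = False instead.
(c) alone gives c = True.
Now (¬c) is unsatisfied and unit — conflict.
Both values of a lead to a conflict.
That branch fails; take d = True instead.
Try f = False.
(¬a) alone gives a = False.
(¬c) alone gives c = False.
(¬e) alone gives e = False.
(¬b) alone gives b = False.
Now (b) is unsatisfied and unit — conflict.
That branch fails; take f = True instead.
(c) alone gives c = True.
(¬e) alone gives e = False.
(a) alone gives a = True.
(¬b) alone gives b = False.
Now (b) is unsatisfied and unit — conflict.
Both values of f lead to a conflict.
Both values of d lead to a conflict.

UNSATISFIABLE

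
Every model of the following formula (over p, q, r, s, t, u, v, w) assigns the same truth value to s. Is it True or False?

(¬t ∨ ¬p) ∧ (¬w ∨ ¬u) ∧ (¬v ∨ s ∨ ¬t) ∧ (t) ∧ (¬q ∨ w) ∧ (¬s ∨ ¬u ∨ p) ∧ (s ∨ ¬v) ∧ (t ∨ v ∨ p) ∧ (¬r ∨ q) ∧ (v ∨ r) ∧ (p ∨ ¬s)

Suppose s = True.
Unit clause (t) forces t = True.
Unit clause (¬p) forces p = False.
Now (p) is unsatisfied and unit — conflict.
So every satisfying assignment has s = False.

False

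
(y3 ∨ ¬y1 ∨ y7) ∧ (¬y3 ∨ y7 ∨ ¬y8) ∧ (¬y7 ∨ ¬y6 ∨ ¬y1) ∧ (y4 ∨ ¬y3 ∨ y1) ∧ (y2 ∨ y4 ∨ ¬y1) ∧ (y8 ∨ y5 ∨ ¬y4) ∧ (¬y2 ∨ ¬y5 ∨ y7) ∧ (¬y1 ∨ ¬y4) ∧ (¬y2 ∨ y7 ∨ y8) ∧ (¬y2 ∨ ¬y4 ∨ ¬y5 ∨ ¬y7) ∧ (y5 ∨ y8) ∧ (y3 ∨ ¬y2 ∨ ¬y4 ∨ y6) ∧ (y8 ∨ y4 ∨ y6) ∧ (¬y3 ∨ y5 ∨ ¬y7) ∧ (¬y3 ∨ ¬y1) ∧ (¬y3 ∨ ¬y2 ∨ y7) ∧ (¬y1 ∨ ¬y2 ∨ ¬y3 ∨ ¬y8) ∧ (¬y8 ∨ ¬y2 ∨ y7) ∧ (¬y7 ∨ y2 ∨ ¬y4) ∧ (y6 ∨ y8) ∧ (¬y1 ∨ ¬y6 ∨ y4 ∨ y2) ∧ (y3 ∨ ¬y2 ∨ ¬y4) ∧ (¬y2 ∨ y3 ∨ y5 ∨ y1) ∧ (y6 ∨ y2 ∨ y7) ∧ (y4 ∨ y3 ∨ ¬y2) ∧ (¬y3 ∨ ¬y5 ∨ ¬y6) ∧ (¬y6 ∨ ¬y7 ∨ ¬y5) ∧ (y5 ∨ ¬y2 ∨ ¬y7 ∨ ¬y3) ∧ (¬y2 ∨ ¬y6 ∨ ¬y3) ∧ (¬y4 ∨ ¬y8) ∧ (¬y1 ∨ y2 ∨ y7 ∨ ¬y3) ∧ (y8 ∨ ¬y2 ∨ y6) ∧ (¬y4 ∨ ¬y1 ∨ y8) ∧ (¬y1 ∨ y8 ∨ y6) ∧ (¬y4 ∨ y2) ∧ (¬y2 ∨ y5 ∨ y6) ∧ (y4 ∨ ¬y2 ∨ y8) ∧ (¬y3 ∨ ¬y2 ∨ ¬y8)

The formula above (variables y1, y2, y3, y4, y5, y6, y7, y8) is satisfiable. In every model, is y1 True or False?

Suppose y1 = True.
Unit clause (¬y4) forces y4 = False.
Unit clause (y2) forces y2 = True.
Unit clause (¬y3) forces y3 = False.
Now (y3) is unsatisfied and unit — conflict.
So every satisfying assignment has y1 = False.

False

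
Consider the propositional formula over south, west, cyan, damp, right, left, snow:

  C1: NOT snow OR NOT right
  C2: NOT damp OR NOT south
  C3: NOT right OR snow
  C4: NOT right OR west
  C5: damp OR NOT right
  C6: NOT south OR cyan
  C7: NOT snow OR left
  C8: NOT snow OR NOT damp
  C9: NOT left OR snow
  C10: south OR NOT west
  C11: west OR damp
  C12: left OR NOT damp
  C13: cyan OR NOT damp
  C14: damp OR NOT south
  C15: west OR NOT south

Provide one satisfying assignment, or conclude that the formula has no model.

UNSATISFIABLE

Branch on snow: set snow = false.
From the singleton clause (NOT right), right = false.
From the singleton clause (NOT left), left = false.
From the singleton clause (NOT damp), damp = false.
From the singleton clause (west), west = true.
From the singleton clause (south), south = true.
That conflicts with the unit clause (NOT south).
So snow must be the other value — set snow = true.
From the singleton clause (NOT right), right = false.
From the singleton clause (left), left = true.
From the singleton clause (NOT damp), damp = false.
From the singleton clause (west), west = true.
From the singleton clause (south), south = true.
That conflicts with the unit clause (NOT south).
Both values of snow lead to a conflict.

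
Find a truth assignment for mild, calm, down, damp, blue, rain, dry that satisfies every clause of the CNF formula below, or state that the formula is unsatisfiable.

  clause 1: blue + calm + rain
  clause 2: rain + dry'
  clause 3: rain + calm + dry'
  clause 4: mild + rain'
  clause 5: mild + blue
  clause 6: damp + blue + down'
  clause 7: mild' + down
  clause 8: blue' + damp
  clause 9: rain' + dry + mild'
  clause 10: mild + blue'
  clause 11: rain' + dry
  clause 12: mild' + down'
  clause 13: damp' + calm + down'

UNSATISFIABLE

Case rain = 1:
From the singleton clause (mild), mild = 1.
From the singleton clause (down), down = 1.
That conflicts with the unit clause (down').
That branch fails; take rain = 0 instead.
From the singleton clause (dry'), dry = 0.
Case blue = 1:
From the singleton clause (damp), damp = 1.
From the singleton clause (mild), mild = 1.
From the singleton clause (down), down = 1.
That conflicts with the unit clause (down').
That branch fails; take blue = 0 instead.
From the singleton clause (calm), calm = 1.
From the singleton clause (mild), mild = 1.
From the singleton clause (down), down = 1.
That conflicts with the unit clause (down').
Both values of blue lead to a conflict.
Both values of rain lead to a conflict.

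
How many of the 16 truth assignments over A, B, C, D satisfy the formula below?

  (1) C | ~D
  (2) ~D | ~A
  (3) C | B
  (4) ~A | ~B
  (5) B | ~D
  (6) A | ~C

There are 2^4 = 16 truth assignments over (A, B, C, D).
Check each against the 6 clauses (columns in the order A, B, C, D):
  F F F F  ✗ fails (C | B)
  F F F T  ✗ fails (C | ~D)
  F F T F  ✗ fails (A | ~C)
  F F T T  ✗ fails (B | ~D)
  F T F F  ✓ satisfies all
  F T F T  ✗ fails (C | ~D)
  F T T F  ✗ fails (A | ~C)
  F T T T  ✗ fails (A | ~C)
  T F F F  ✗ fails (C | B)
  T F F T  ✗ fails (C | ~D)
  T F T F  ✓ satisfies all
  T F T T  ✗ fails (~D | ~A)
  T T F F  ✗ fails (~A | ~B)
  T T F T  ✗ fails (C | ~D)
  T T T F  ✗ fails (~A | ~B)
  T T T T  ✗ fails (~D | ~A)
2 of the 16 rows are models.

2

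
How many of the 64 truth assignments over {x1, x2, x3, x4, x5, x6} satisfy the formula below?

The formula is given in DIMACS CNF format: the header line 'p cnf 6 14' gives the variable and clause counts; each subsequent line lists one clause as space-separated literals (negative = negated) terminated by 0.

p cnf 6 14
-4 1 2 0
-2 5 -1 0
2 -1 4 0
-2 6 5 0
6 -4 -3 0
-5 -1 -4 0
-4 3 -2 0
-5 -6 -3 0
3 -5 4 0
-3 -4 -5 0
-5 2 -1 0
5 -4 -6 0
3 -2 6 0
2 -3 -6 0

9

There are 2^6 = 64 truth assignments over (x1, x2, x3, x4, x5, x6).
Split on x1. With x1 = True, the clauses containing x1 are satisfied and ¬x1 drops from the rest; 2 of the 2^5 = 32 assignments to the other variables satisfy what remains.
With x1 = False, by the same count on the reduced clause set, 7 assignments work.
Total: 2 + 7 = 9.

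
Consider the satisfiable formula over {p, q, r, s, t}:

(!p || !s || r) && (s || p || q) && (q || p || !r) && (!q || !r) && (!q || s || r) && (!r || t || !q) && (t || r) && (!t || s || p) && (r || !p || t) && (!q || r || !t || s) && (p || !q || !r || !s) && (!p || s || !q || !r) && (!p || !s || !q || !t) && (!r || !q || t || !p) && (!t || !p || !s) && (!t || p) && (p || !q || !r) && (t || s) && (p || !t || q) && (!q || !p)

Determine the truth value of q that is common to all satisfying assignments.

Suppose q = true.
(!r) alone gives r = false.
(s) alone gives s = true.
(!p) alone gives p = false.
(t) alone gives t = true.
That conflicts with the unit clause (!t).
So every satisfying assignment has q = False.

False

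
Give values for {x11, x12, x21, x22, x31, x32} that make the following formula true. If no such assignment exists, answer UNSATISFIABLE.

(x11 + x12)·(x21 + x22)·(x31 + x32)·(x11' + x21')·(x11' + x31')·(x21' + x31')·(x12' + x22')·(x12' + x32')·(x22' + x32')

Branch on x11: set x11 = 1.
(x21') alone gives x21 = 0.
(x22) alone gives x22 = 1.
(x31') alone gives x31 = 0.
(x32) alone gives x32 = 1.
That conflicts with the unit clause (x32').
Undo x11 and try x11 = 0.
(x12) alone gives x12 = 1.
(x22') alone gives x22 = 0.
(x21) alone gives x21 = 1.
(x31') alone gives x31 = 0.
(x32) alone gives x32 = 1.
That conflicts with the unit clause (x32').
Either choice for x11 ends in contradiction.

UNSATISFIABLE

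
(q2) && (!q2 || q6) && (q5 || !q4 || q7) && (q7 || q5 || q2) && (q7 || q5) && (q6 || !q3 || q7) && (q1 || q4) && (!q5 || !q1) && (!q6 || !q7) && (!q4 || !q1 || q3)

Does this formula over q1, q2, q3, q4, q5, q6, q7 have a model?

Yes

The clause (q2) is unit, so q2 = true.
The clause (q6) is unit, so q6 = true.
The clause (!q7) is unit, so q7 = false.
The clause (q5) is unit, so q5 = true.
The clause (!q1) is unit, so q1 = false.
The clause (q4) is unit, so q4 = true.
All clauses hold; q3 can take either value.
A satisfying assignment: q1: false,  q2: true,  q3: true,  q4: true,  q5: true,  q6: true,  q7: false.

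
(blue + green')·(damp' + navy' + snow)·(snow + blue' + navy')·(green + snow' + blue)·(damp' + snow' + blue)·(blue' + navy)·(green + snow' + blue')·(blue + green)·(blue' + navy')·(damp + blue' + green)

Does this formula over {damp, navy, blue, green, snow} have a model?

Unsatisfiable

Branch on blue: set blue = 1.
Unit clause (navy) forces navy = 1.
That conflicts with the unit clause (navy').
So blue must be the other value — set blue = 0.
Unit clause (green') forces green = 0.
That conflicts with the unit clause (green).
Both values of blue lead to a conflict.
No assignment satisfies every clause.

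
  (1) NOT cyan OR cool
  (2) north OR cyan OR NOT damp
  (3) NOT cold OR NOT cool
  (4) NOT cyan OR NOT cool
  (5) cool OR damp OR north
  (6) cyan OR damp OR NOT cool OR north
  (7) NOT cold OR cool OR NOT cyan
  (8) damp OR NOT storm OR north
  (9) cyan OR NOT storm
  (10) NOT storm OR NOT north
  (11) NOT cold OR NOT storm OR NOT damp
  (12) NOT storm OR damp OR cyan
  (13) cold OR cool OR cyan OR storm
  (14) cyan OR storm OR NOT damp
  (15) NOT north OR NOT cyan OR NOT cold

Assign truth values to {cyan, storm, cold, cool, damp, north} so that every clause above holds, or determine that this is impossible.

cyan: false,  storm: false,  cold: true,  cool: false,  damp: false,  north: true

Case cyan = false:
Unit clause (NOT storm) forces storm = false.
Unit clause (NOT damp) forces damp = false.
Case cold = true:
Unit clause (NOT cool) forces cool = false.
Unit clause (north) forces north = true.
All clauses are satisfied.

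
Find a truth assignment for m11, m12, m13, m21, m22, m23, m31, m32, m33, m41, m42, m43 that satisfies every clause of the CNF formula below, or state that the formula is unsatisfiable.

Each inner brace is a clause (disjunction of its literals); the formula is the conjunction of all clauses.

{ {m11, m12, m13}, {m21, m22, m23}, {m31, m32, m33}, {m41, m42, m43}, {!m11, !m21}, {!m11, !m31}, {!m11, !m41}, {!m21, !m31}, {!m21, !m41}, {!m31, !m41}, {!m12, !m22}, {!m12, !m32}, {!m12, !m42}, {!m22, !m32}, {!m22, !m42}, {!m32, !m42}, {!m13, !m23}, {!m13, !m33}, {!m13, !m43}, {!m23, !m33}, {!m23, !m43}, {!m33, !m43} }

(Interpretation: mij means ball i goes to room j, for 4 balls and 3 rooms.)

Suppose m11 = false.
Suppose m12 = true.
The clause (!m22) is unit, so m22 = false.
The clause (!m32) is unit, so m32 = false.
The clause (!m42) is unit, so m42 = false.
Suppose m21 = true.
The clause (!m31) is unit, so m31 = false.
The clause (m33) is unit, so m33 = true.
The clause (!m41) is unit, so m41 = false.
The clause (m43) is unit, so m43 = true.
But (!m43) is also a unit clause — contradiction.
Backtrack on m21: now try m21 = false.
The clause (m23) is unit, so m23 = true.
The clause (!m13) is unit, so m13 = false.
The clause (!m33) is unit, so m33 = false.
The clause (m31) is unit, so m31 = true.
The clause (!m41) is unit, so m41 = false.
The clause (m43) is unit, so m43 = true.
But (!m43) is also a unit clause — contradiction.
Either choice for m21 ends in contradiction.
Backtrack on m12: now try m12 = false.
The clause (m13) is unit, so m13 = true.
The clause (!m23) is unit, so m23 = false.
The clause (!m33) is unit, so m33 = false.
The clause (!m43) is unit, so m43 = false.
Suppose m21 = true.
The clause (!m31) is unit, so m31 = false.
The clause (m32) is unit, so m32 = true.
The clause (!m41) is unit, so m41 = false.
The clause (m42) is unit, so m42 = true.
But (!m42) is also a unit clause — contradiction.
Backtrack on m21: now try m21 = false.
The clause (m22) is unit, so m22 = true.
The clause (!m32) is unit, so m32 = false.
The clause (m31) is unit, so m31 = true.
The clause (!m41) is unit, so m41 = false.
The clause (m42) is unit, so m42 = true.
But (!m42) is also a unit clause — contradiction.
Either choice for m21 ends in contradiction.
Either choice for m12 ends in contradiction.
Backtrack on m11: now try m11 = true.
The clause (!m21) is unit, so m21 = false.
The clause (!m31) is unit, so m31 = false.
The clause (!m41) is unit, so m41 = false.
Suppose m22 = true.
The clause (!m12) is unit, so m12 = false.
The clause (!m32) is unit, so m32 = false.
The clause (m33) is unit, so m33 = true.
The clause (!m42) is unit, so m42 = false.
The clause (m43) is unit, so m43 = true.
But (!m43) is also a unit clause — contradiction.
Backtrack on m22: now try m22 = false.
The clause (m23) is unit, so m23 = true.
The clause (!m13) is unit, so m13 = false.
The clause (!m33) is unit, so m33 = false.
The clause (m32) is unit, so m32 = true.
The clause (!m12) is unit, so m12 = false.
The clause (!m42) is unit, so m42 = false.
The clause (m43) is unit, so m43 = true.
But (!m43) is also a unit clause — contradiction.
Either choice for m22 ends in contradiction.
Either choice for m11 ends in contradiction.

UNSATISFIABLE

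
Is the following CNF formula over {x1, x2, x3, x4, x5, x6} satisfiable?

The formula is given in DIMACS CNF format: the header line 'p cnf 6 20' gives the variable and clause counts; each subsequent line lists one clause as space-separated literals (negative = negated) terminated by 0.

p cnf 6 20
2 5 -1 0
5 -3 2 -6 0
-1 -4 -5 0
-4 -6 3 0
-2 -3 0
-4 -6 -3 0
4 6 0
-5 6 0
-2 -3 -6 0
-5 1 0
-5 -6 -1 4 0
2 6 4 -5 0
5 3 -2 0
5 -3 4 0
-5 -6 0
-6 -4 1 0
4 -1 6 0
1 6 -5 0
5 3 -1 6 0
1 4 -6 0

Case x2 = False:
Case x5 = False:
From the singleton clause (¬x1), x1 = False.
Case x3 = False:
Case x4 = True:
From the singleton clause (¬x6), x6 = False.
All clauses are satisfied.
A satisfying assignment: x1 ↦ False, x2 ↦ False, x3 ↦ False, x4 ↦ True, x5 ↦ False, x6 ↦ False.

Yes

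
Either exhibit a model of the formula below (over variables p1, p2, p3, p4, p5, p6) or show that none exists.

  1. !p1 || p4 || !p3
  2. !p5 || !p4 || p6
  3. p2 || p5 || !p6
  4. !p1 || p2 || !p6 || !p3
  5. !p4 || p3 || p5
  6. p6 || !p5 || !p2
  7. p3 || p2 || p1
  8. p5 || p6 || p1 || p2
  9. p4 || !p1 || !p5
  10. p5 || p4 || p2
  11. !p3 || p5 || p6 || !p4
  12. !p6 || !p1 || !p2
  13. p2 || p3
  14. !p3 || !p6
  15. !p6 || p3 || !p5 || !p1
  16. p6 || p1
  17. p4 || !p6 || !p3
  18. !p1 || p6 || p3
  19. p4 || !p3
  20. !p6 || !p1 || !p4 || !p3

p1=false,  p2=true,  p3=false,  p4=false,  p5=false,  p6=true

Branch on p2: set p2 = true.
Branch on p6: set p6 = true.
Unit clause (!p1) forces p1 = false.
Unit clause (!p3) forces p3 = false.
Branch on p4: set p4 = false.
All clauses hold; p5 can take either value.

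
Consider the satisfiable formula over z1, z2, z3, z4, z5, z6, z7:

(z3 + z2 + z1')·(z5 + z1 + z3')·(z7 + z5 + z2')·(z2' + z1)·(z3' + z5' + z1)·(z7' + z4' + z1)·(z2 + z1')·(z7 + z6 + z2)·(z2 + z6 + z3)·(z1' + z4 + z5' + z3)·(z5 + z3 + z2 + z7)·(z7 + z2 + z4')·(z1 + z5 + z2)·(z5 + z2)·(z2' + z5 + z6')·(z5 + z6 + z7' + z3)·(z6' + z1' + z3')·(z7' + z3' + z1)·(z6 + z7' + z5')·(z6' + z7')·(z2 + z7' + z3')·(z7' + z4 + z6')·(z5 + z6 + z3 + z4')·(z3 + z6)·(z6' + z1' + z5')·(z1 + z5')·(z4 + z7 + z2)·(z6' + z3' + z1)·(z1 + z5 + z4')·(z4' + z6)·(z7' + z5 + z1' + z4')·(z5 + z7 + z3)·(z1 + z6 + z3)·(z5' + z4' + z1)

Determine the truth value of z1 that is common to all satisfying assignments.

Suppose z1 = 0.
The clause (z2') is unit, so z2 = 0.
The clause (z5) is unit, so z5 = 1.
That conflicts with the unit clause (z5').
So every satisfying assignment has z1 = True.

True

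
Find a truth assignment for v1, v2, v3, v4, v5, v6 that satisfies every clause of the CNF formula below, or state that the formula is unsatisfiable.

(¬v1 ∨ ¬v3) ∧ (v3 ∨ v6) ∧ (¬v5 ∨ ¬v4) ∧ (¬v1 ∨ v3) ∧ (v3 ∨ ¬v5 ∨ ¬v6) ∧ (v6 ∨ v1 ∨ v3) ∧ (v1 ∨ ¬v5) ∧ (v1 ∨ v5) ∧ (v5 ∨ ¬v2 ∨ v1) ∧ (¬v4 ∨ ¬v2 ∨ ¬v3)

Branch on v1: set v1 = False.
(¬v5) alone gives v5 = False.
But (v5) is also a unit clause — contradiction.
That branch fails; take v1 = True instead.
(¬v3) alone gives v3 = False.
But (v3) is also a unit clause — contradiction.
Neither v1 = True nor v1 = False works.

UNSATISFIABLE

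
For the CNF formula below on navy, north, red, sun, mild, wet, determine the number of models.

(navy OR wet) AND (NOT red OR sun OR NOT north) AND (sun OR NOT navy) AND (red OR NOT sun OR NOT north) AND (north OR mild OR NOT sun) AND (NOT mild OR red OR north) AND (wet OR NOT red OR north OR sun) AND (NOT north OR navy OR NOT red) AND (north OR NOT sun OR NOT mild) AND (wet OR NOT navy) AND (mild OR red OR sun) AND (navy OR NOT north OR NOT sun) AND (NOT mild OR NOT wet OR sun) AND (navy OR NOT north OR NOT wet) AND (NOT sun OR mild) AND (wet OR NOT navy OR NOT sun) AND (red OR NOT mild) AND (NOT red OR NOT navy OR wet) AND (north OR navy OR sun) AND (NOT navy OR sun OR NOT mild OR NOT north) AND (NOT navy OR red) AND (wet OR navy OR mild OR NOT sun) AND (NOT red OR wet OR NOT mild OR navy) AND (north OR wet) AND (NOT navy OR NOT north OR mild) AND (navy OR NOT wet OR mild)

There are 2^6 = 64 truth assignments over (navy, north, red, sun, mild, wet).
Split on north. With north = true, the clauses containing north are satisfied and NOT north drops from the rest; 1 of the 2^5 = 32 assignments to the other variables satisfy what remains.
With north = false, by the same count on the reduced clause set, 0 assignments work.
(One model: navy=T, north=T, red=T, sun=T, mild=T, wet=T.)
Total: 1 + 0 = 1.

1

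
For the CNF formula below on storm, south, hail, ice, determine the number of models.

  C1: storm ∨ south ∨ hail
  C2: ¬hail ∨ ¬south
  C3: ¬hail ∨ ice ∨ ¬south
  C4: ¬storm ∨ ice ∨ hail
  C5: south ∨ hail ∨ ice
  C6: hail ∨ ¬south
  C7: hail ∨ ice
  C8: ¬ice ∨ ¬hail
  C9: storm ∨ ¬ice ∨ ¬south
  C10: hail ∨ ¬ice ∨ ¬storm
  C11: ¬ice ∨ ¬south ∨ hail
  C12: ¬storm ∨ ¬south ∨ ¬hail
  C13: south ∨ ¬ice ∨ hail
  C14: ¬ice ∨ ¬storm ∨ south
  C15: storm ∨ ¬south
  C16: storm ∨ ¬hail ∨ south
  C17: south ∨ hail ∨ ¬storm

There are 2^4 = 16 truth assignments over (storm, south, hail, ice).
Check each against the 17 clauses (columns in the order storm, south, hail, ice):
  F F F F  ✗ fails (storm ∨ south ∨ hail)
  F F F T  ✗ fails (storm ∨ south ∨ hail)
  F F T F  ✗ fails (storm ∨ ¬hail ∨ south)
  F F T T  ✗ fails (¬ice ∨ ¬hail)
  F T F F  ✗ fails (hail ∨ ¬south)
  F T F T  ✗ fails (hail ∨ ¬south)
  F T T F  ✗ fails (¬hail ∨ ¬south)
  F T T T  ✗ fails (¬hail ∨ ¬south)
  T F F F  ✗ fails (¬storm ∨ ice ∨ hail)
  T F F T  ✗ fails (hail ∨ ¬ice ∨ ¬storm)
  T F T F  ✓ satisfies all
  T F T T  ✗ fails (¬ice ∨ ¬hail)
  T T F F  ✗ fails (¬storm ∨ ice ∨ hail)
  T T F T  ✗ fails (hail ∨ ¬south)
  T T T F  ✗ fails (¬hail ∨ ¬south)
  T T T T  ✗ fails (¬hail ∨ ¬south)
1 of the 16 rows is a model.

1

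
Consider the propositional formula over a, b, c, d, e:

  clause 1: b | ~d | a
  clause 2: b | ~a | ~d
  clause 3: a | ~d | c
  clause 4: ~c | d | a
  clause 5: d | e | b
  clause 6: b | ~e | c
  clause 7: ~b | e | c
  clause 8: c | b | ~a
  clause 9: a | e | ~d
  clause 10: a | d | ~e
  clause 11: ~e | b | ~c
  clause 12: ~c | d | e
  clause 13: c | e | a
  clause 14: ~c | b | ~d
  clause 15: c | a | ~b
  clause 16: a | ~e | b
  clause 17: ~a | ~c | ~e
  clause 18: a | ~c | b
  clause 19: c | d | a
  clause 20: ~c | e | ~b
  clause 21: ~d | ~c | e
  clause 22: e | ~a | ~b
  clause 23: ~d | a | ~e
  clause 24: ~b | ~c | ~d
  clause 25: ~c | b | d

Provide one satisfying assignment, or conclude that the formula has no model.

a=1; b=1; c=0; d=0; e=1

Suppose b = 1.
Suppose e = 1.
Suppose a = 1.
(~c) alone gives c = 0.
No clause remains; d is free.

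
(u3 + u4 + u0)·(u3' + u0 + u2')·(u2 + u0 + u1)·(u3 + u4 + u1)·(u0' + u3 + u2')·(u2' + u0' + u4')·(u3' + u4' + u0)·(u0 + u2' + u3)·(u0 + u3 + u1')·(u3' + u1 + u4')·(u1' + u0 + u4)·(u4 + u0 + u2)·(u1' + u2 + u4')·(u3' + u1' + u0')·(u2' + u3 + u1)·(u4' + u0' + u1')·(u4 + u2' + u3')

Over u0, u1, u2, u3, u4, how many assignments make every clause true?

There are 2^5 = 32 truth assignments over (u0, u1, u2, u3, u4).
Split on u1. With u1 = 1, the clauses containing u1 are satisfied and u1' drops from the rest; 1 of the 2^4 = 16 assignments to the other variables satisfy what remains.
With u1 = 0, by the same count on the reduced clause set, 2 assignments work.
Total: 1 + 2 = 3.

3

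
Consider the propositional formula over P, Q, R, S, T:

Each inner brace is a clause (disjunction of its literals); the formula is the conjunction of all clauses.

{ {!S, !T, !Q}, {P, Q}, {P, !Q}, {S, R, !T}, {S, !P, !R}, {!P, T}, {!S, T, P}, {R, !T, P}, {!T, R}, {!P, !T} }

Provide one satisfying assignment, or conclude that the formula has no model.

UNSATISFIABLE

Try P = true.
From the singleton clause (T), T = true.
Now (!T) is unsatisfied and unit — conflict.
Backtrack on P: now try P = false.
From the singleton clause (Q), Q = true.
Now (!Q) is unsatisfied and unit — conflict.
Both values of P lead to a conflict.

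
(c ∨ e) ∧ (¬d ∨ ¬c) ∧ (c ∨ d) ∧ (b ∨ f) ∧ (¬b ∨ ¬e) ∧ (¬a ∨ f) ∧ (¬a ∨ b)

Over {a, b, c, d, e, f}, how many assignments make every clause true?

There are 2^6 = 64 truth assignments over (a, b, c, d, e, f).
Split on f. With f = True, the clauses containing f are satisfied and ¬f drops from the rest; 5 of the 2^5 = 32 assignments to the other variables satisfy what remains.
With f = False, by the same count on the reduced clause set, 1 assignment works.
Total: 5 + 1 = 6.

6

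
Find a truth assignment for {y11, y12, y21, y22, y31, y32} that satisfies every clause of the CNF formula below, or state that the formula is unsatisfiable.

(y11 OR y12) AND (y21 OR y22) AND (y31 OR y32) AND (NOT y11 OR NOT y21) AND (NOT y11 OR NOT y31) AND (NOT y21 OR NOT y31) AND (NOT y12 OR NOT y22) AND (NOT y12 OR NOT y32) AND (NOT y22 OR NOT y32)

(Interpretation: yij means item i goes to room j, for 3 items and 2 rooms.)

UNSATISFIABLE

Suppose y11 = true.
From the singleton clause (NOT y21), y21 = false.
From the singleton clause (y22), y22 = true.
From the singleton clause (NOT y31), y31 = false.
From the singleton clause (y32), y32 = true.
Now (NOT y32) is unsatisfied and unit — conflict.
That branch fails; take y11 = false instead.
From the singleton clause (y12), y12 = true.
From the singleton clause (NOT y22), y22 = false.
From the singleton clause (y21), y21 = true.
From the singleton clause (NOT y31), y31 = false.
From the singleton clause (y32), y32 = true.
Now (NOT y32) is unsatisfied and unit — conflict.
Both values of y11 lead to a conflict.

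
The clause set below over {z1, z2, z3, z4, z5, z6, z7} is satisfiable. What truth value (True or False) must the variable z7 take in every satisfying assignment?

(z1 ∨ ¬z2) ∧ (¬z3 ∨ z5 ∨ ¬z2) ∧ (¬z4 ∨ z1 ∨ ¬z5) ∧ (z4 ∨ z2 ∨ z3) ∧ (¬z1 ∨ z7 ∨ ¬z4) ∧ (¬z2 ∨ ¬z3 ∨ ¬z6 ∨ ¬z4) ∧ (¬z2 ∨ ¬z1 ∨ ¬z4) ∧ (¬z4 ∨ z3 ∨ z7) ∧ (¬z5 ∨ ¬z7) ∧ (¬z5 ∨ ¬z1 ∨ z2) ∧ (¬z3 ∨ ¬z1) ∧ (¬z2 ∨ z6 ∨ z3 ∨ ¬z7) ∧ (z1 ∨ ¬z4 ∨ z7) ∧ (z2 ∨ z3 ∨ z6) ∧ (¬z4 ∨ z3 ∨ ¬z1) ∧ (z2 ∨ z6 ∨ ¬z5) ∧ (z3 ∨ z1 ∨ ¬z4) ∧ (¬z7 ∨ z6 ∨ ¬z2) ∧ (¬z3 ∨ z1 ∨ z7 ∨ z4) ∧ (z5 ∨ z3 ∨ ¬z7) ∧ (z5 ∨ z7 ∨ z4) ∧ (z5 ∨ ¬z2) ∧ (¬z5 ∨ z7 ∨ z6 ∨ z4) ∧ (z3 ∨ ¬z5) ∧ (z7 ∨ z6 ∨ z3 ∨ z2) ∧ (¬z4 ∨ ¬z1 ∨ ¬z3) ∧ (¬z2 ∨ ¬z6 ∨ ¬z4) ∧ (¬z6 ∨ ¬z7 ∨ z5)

Suppose z7 = False.
Branch on z1: set z1 = True.
The clause (¬z4) is unit, so z4 = False.
The clause (¬z3) is unit, so z3 = False.
The clause (z2) is unit, so z2 = True.
The clause (z5) is unit, so z5 = True.
Now (¬z5) is unsatisfied and unit — conflict.
Undo z1 and try z1 = False.
The clause (¬z2) is unit, so z2 = False.
The clause (¬z4) is unit, so z4 = False.
The clause (z3) is unit, so z3 = True.
Now (¬z3) is unsatisfied and unit — conflict.
Both values of z1 lead to a conflict.
So every satisfying assignment has z7 = True.

True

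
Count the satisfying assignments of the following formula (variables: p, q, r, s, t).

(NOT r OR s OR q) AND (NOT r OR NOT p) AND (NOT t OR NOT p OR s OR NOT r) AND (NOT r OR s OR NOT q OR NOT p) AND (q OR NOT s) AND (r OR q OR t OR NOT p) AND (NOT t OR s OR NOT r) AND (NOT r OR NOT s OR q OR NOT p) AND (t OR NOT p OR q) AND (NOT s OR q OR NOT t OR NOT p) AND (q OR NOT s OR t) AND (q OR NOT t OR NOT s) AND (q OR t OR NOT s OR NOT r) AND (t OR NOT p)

12

There are 2^5 = 32 truth assignments over (p, q, r, s, t).
Split on t. With t = true, the clauses containing t are satisfied and NOT t drops from the rest; 7 of the 2^4 = 16 assignments to the other variables satisfy what remains.
With t = false, by the same count on the reduced clause set, 5 assignments work.
Total: 7 + 5 = 12.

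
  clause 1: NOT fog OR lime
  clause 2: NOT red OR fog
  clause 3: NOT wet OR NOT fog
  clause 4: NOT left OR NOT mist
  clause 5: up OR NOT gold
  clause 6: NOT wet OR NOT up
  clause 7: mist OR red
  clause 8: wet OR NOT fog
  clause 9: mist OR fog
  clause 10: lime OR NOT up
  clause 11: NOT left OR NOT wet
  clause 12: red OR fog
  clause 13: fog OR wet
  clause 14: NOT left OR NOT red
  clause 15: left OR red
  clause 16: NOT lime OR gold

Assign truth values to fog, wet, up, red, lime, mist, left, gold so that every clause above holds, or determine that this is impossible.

UNSATISFIABLE

Suppose fog = false.
The clause (NOT red) is unit, so red = false.
That conflicts with the unit clause (red).
That branch fails; take fog = true instead.
The clause (lime) is unit, so lime = true.
The clause (NOT wet) is unit, so wet = false.
That conflicts with the unit clause (wet).
Either choice for fog ends in contradiction.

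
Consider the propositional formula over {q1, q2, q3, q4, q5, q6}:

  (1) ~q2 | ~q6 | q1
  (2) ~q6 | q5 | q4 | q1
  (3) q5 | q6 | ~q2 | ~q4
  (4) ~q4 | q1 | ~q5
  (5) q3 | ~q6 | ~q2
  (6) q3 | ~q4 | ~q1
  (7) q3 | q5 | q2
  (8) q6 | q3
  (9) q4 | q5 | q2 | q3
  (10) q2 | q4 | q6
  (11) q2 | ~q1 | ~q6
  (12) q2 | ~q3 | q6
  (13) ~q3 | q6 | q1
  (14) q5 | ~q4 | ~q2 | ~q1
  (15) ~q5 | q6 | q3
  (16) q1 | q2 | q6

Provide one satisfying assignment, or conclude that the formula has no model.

Case q6 = 0:
Unit clause (q3) forces q3 = 1.
Unit clause (q2) forces q2 = 1.
Unit clause (q1) forces q1 = 1.
Case q5 = 1:
Every clause is now satisfied; q4 is unconstrained.

q1: 1; q2: 1; q3: 1; q4: 1; q5: 1; q6: 0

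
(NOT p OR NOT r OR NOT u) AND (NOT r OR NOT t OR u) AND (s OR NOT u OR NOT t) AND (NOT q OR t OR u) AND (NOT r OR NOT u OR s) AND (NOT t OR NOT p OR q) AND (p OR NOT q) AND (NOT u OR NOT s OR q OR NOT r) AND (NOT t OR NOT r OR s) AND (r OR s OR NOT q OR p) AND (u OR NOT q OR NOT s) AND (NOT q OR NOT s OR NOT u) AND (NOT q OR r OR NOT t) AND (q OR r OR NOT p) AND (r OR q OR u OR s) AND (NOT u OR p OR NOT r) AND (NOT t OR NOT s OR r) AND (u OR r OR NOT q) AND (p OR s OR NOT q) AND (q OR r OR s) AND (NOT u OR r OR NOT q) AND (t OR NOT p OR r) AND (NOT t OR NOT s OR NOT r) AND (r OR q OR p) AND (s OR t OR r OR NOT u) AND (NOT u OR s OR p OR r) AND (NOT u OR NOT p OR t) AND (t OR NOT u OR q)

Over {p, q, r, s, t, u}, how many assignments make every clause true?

4

There are 2^6 = 64 truth assignments over (p, q, r, s, t, u).
Split on r. With r = true, the clauses containing r are satisfied and NOT r drops from the rest; 4 of the 2^5 = 32 assignments to the other variables satisfy what remains.
With r = false, by the same count on the reduced clause set, 0 assignments work.
(One model: p=F, q=F, r=T, s=F, t=F, u=F.)
Total: 4 + 0 = 4.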